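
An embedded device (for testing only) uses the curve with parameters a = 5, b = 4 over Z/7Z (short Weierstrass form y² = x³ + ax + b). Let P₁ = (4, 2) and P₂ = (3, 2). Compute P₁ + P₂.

(4, 2) + (3, 2). λ = (2 - 2)/(3 - 4) ≡ 0/6 mod 7. 6⁻¹ ≡ 6 (mod 7), so λ ≡ 0.
  x = λ² - 4 - 3 = 0 - 7 ≡ 0; y = λ·(4 - 0) - 2 ≡ 5. → (0, 5)

(0, 5)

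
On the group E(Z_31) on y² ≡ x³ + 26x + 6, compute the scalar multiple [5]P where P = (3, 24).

(3, 7)

Repeated addition: build up to 5P.
2P: tangent at (3, 24): λ = (3·3² + 26)/(2·24) ≡ 22/17. 17⁻¹ ≡ 11 (mod 31) since 17·11 = 187 ≡ 1, so λ ≡ 22·11 ≡ 25.
  x = λ² - 3 - 3 = 625 - 6 ≡ 30; y = λ·(3 - 30) - 24 ≡ 14. → (30, 14)
3P: (30, 14) + (3, 24). λ = (24 - 14)/(3 - 30) ≡ 10/4 mod 31. 4⁻¹ ≡ 8 (mod 31), so λ ≡ 18.
  x = λ² - 30 - 3 = 324 - 33 ≡ 12; y = λ·(30 - 12) - 14 ≡ 0. → (12, 0)
4P: (12, 0) + (3, 24). λ = (24 - 0)/(3 - 12) ≡ 24/22 mod 31. 22⁻¹ ≡ 24 (mod 31) since 22·24 = 528 ≡ 1, so λ ≡ 18.
  x = λ² - 12 - 3 = 324 - 15 ≡ 30; y = λ·(12 - 30) - 0 ≡ 17. → (30, 17)
5P: (30, 17) + (3, 24). λ = (24 - 17)/(3 - 30) ≡ 7/4 mod 31. 4⁻¹ ≡ 8 (mod 31), so λ ≡ 25.
  x = λ² - 30 - 3 = 625 - 33 ≡ 3; y = λ·(30 - 3) - 17 ≡ 7. → (3, 7)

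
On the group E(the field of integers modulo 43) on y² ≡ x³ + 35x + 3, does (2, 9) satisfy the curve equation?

yes

y² = 9² ≡ 38; x³ + 35x + 3 = 81 ≡ 38 (mod 43). 38 = 38.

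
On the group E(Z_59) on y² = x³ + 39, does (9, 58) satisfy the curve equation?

y² = 58² ≡ 1; x³ + 0x + 39 = 768 ≡ 1 (mod 59). 1 = 1.

yes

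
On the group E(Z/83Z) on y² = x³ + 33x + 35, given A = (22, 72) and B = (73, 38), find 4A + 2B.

(18, 53)

First 4A:
Double-and-add on 4 = (100)₂. Start with A = (22, 72) for the leading 1-bit.
double: tangent at (22, 72): λ = (3·22² + 33)/(2·72) ≡ 74/61. 61⁻¹ ≡ 49 (mod 83), so λ ≡ 74·49 ≡ 57.
  x = λ² - 22 - 22 = 3249 - 44 ≡ 51; y = λ·(22 - 51) - 72 ≡ 18. → (51, 18)
double: tangent at (51, 18): λ = (3·51² + 33)/(2·18) ≡ 34/36. 36⁻¹ ≡ 30 (mod 83), so λ ≡ 34·30 ≡ 24.
  x = λ² - 51 - 51 = 576 - 102 ≡ 59; y = λ·(51 - 59) - 18 ≡ 39. → (59, 39)
4A = (59, 39).
Next 2B:
Repeated addition: build up to 2B.
2B: tangent at (73, 38): λ = (3·73² + 33)/(2·38) ≡ 1/76. 76⁻¹ ≡ 71 (mod 83) since 76·71 = 5396 ≡ 1, so λ ≡ 1·71 ≡ 71.
  x = λ² - 73 - 73 = 5041 - 146 ≡ 81; y = λ·(73 - 81) - 38 ≡ 58. → (81, 58)
2B = (81, 58).
Finally 4A + 2B:
(59, 39) + (81, 58). λ = (58 - 39)/(81 - 59) ≡ 19/22 mod 83. 22⁻¹ ≡ 34 (mod 83) since 22·34 = 748 ≡ 1, so λ ≡ 65.
  x = λ² - 59 - 81 = 4225 - 140 ≡ 18; y = λ·(59 - 18) - 39 ≡ 53. → (18, 53)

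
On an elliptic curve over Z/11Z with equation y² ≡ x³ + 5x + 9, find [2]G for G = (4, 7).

tangent at (4, 7): λ = (3·4² + 5)/(2·7) ≡ 9/3. 3⁻¹ ≡ 4 (mod 11), so λ ≡ 9·4 ≡ 3.
  x = λ² - 4 - 4 = 9 - 8 ≡ 1; y = λ·(4 - 1) - 7 ≡ 2. → (1, 2)

(1, 2)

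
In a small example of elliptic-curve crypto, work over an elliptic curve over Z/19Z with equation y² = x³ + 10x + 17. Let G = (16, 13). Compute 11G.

(16, 13)

Double-and-add on 11 = (1011)₂. Start with G = (16, 13) for the leading 1-bit.
double: tangent at (16, 13): λ = (3·16² + 10)/(2·13) ≡ 18/7. 7⁻¹ ≡ 11 (mod 19), so λ ≡ 18·11 ≡ 8.
  x = λ² - 16 - 16 = 64 - 32 ≡ 13; y = λ·(16 - 13) - 13 ≡ 11. → (13, 11)
double: tangent at (13, 11): λ = (3·13² + 10)/(2·11) ≡ 4/3. 3⁻¹ ≡ 13 (mod 19), so λ ≡ 4·13 ≡ 14.
  x = λ² - 13 - 13 = 196 - 26 ≡ 18; y = λ·(13 - 18) - 11 ≡ 14. → (18, 14)
add G: (18, 14) + (16, 13). λ = (13 - 14)/(16 - 18) ≡ 18/17 mod 19. 17⁻¹ ≡ 9 (mod 19), so λ ≡ 10.
  x = λ² - 18 - 16 = 100 - 34 ≡ 9; y = λ·(18 - 9) - 14 ≡ 0. → (9, 0)
double: (9, 0) + (9, 0): same x and y₁ ≡ -y₂, so the sum is ∞.
add G: ∞ + (16, 13) = (16, 13) (identity).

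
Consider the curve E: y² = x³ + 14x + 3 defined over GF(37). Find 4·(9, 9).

Write G = (9, 9).
Double-and-add on 4 = (100)₂. Start with G = (9, 9) for the leading 1-bit.
double: tangent at (9, 9): λ = (3·9² + 14)/(2·9) ≡ 35/18. 18⁻¹ ≡ 35 (mod 37), so λ ≡ 35·35 ≡ 4.
  x = λ² - 9 - 9 = 16 - 18 ≡ 35; y = λ·(9 - 35) - 9 ≡ 35. → (35, 35)
double: tangent at (35, 35): λ = (3·35² + 14)/(2·35) ≡ 26/33. 33⁻¹ ≡ 9 (mod 37), so λ ≡ 26·9 ≡ 12.
  x = λ² - 35 - 35 = 144 - 70 ≡ 0; y = λ·(35 - 0) - 35 ≡ 15. → (0, 15)

(0, 15)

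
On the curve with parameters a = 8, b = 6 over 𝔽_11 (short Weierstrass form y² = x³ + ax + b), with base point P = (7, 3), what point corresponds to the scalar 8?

Repeated addition: build up to 8P.
2P: tangent at (7, 3): λ = (3·7² + 8)/(2·3) ≡ 1/6. 6⁻¹ ≡ 2 (mod 11) since 6·2 = 12 ≡ 1, so λ ≡ 1·2 ≡ 2.
  x = λ² - 7 - 7 = 4 - 14 ≡ 1; y = λ·(7 - 1) - 3 ≡ 9. → (1, 9)
3P: (1, 9) + (7, 3). λ = (3 - 9)/(7 - 1) ≡ 5/6 mod 11. 6⁻¹ ≡ 2 (mod 11), so λ ≡ 10.
  x = λ² - 1 - 7 = 100 - 8 ≡ 4; y = λ·(1 - 4) - 9 ≡ 5. → (4, 5)
4P: (4, 5) + (7, 3). λ = (3 - 5)/(7 - 4) ≡ 9/3 mod 11. 3⁻¹ ≡ 4 (mod 11), so λ ≡ 3.
  x = λ² - 4 - 7 = 9 - 11 ≡ 9; y = λ·(4 - 9) - 5 ≡ 2. → (9, 2)
5P: (9, 2) + (7, 3). λ = (3 - 2)/(7 - 9) ≡ 1/9 mod 11. 9⁻¹ ≡ 5 (mod 11), so λ ≡ 5.
  x = λ² - 9 - 7 = 25 - 16 ≡ 9; y = λ·(9 - 9) - 2 ≡ 9. → (9, 9)
6P: (9, 9) + (7, 3). λ = (3 - 9)/(7 - 9) ≡ 5/9 mod 11. 9⁻¹ ≡ 5 (mod 11) since 9·5 = 45 ≡ 1, so λ ≡ 3.
  x = λ² - 9 - 7 = 9 - 16 ≡ 4; y = λ·(9 - 4) - 9 ≡ 6. → (4, 6)
7P: (4, 6) + (7, 3). λ = (3 - 6)/(7 - 4) ≡ 8/3 mod 11. 3⁻¹ ≡ 4 (mod 11) since 3·4 = 12 ≡ 1, so λ ≡ 10.
  x = λ² - 4 - 7 = 100 - 11 ≡ 1; y = λ·(4 - 1) - 6 ≡ 2. → (1, 2)
8P: (1, 2) + (7, 3). λ = (3 - 2)/(7 - 1) ≡ 1/6 mod 11. 6⁻¹ ≡ 2 (mod 11), so λ ≡ 2.
  x = λ² - 1 - 7 = 4 - 8 ≡ 7; y = λ·(1 - 7) - 2 ≡ 8. → (7, 8)

(7, 8)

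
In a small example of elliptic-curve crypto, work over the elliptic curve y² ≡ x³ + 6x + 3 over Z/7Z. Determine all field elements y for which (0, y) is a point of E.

x³ + 6x + 3 = 3 ≡ 3 (mod 7).
3 is a non-residue mod 7; no y exists.

none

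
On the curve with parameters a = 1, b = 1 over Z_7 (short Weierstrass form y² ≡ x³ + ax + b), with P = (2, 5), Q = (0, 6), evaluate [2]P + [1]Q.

First 2P:
Repeated addition: build up to 2P.
2P: tangent at (2, 5): λ = (3·2² + 1)/(2·5) ≡ 6/3. 3⁻¹ ≡ 5 (mod 7), so λ ≡ 6·5 ≡ 2.
  x = λ² - 2 - 2 = 4 - 4 ≡ 0; y = λ·(2 - 0) - 5 ≡ 6. → (0, 6)
2P = (0, 6).
Finally 2P + Q:
tangent at (0, 6): λ = (3·0² + 1)/(2·6) ≡ 1/5. 5⁻¹ ≡ 3 (mod 7), so λ ≡ 1·3 ≡ 3.
  x = λ² - 0 - 0 = 9 - 0 ≡ 2; y = λ·(0 - 2) - 6 ≡ 2. → (2, 2)

(2, 2)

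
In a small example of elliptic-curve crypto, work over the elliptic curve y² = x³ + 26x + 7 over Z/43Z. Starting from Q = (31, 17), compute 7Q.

(2, 14)

Double-and-add on 7 = (111)₂. Start with Q = (31, 17) for the leading 1-bit.
double: tangent at (31, 17): λ = (3·31² + 26)/(2·17) ≡ 28/34. 34⁻¹ ≡ 19 (mod 43), so λ ≡ 28·19 ≡ 16.
  x = λ² - 31 - 31 = 256 - 62 ≡ 22; y = λ·(31 - 22) - 17 ≡ 41. → (22, 41)
add Q: (22, 41) + (31, 17). λ = (17 - 41)/(31 - 22) ≡ 19/9 mod 43. 9⁻¹ ≡ 24 (mod 43) since 9·24 = 216 ≡ 1, so λ ≡ 26.
  x = λ² - 22 - 31 = 676 - 53 ≡ 21; y = λ·(22 - 21) - 41 ≡ 28. → (21, 28)
double: tangent at (21, 28): λ = (3·21² + 26)/(2·28) ≡ 16/13. 13⁻¹ ≡ 10 (mod 43), so λ ≡ 16·10 ≡ 31.
  x = λ² - 21 - 21 = 961 - 42 ≡ 16; y = λ·(21 - 16) - 28 ≡ 41. → (16, 41)
add Q: (16, 41) + (31, 17). λ = (17 - 41)/(31 - 16) ≡ 19/15 mod 43. 15⁻¹ ≡ 23 (mod 43), so λ ≡ 7.
  x = λ² - 16 - 31 = 49 - 47 ≡ 2; y = λ·(16 - 2) - 41 ≡ 14. → (2, 14)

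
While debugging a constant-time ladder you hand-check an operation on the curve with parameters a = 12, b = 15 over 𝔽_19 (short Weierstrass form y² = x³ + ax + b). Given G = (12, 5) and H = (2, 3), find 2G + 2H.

(12, 5)

First 2G:
Repeated addition: build up to 2G.
2G: tangent at (12, 5): λ = (3·12² + 12)/(2·5) ≡ 7/10. 10⁻¹ ≡ 2 (mod 19) since 10·2 = 20 ≡ 1, so λ ≡ 7·2 ≡ 14.
  x = λ² - 12 - 12 = 196 - 24 ≡ 1; y = λ·(12 - 1) - 5 ≡ 16. → (1, 16)
2G = (1, 16).
Next 2H:
Repeated addition: build up to 2H.
2H: tangent at (2, 3): λ = (3·2² + 12)/(2·3) ≡ 5/6. 6⁻¹ ≡ 16 (mod 19), so λ ≡ 5·16 ≡ 4.
  x = λ² - 2 - 2 = 16 - 4 ≡ 12; y = λ·(2 - 12) - 3 ≡ 14. → (12, 14)
2H = (12, 14).
Finally 2G + 2H:
(1, 16) + (12, 14). λ = (14 - 16)/(12 - 1) ≡ 17/11 mod 19. 11⁻¹ ≡ 7 (mod 19) since 11·7 = 77 ≡ 1, so λ ≡ 5.
  x = λ² - 1 - 12 = 25 - 13 ≡ 12; y = λ·(1 - 12) - 16 ≡ 5. → (12, 5)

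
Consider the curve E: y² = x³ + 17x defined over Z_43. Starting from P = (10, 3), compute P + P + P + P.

(36, 21)

Repeated addition: build up to 4P.
2P: tangent at (10, 3): λ = (3·10² + 17)/(2·3) ≡ 16/6. 6⁻¹ ≡ 36 (mod 43) since 6·36 = 216 ≡ 1, so λ ≡ 16·36 ≡ 17.
  x = λ² - 10 - 10 = 289 - 20 ≡ 11; y = λ·(10 - 11) - 3 ≡ 23. → (11, 23)
3P: (11, 23) + (10, 3). λ = (3 - 23)/(10 - 11) ≡ 23/42 mod 43. 42⁻¹ ≡ 42 (mod 43) since 42·42 = 1764 ≡ 1, so λ ≡ 20.
  x = λ² - 11 - 10 = 400 - 21 ≡ 35; y = λ·(11 - 35) - 23 ≡ 13. → (35, 13)
4P: (35, 13) + (10, 3). λ = (3 - 13)/(10 - 35) ≡ 33/18 mod 43. 18⁻¹ ≡ 12 (mod 43) since 18·12 = 216 ≡ 1, so λ ≡ 9.
  x = λ² - 35 - 10 = 81 - 45 ≡ 36; y = λ·(35 - 36) - 13 ≡ 21. → (36, 21)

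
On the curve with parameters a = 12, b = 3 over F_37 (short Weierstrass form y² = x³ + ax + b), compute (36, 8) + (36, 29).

O

The two points share x = 36 and their y-coordinates satisfy 8 + 29 ≡ 0 (mod 37), so they are inverses. Their sum is O.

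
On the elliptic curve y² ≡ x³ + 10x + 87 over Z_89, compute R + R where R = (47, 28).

(68, 53)

tangent at (47, 28): λ = (3·47² + 10)/(2·28) ≡ 51/56. 56⁻¹ ≡ 62 (mod 89) since 56·62 = 3472 ≡ 1, so λ ≡ 51·62 ≡ 47.
  x = λ² - 47 - 47 = 2209 - 94 ≡ 68; y = λ·(47 - 68) - 28 ≡ 53. → (68, 53)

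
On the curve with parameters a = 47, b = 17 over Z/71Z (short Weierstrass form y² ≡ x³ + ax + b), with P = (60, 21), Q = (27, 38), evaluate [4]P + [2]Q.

First 4P:
Double-and-add on 4 = (100)₂. Start with P = (60, 21) for the leading 1-bit.
double: tangent at (60, 21): λ = (3·60² + 47)/(2·21) ≡ 55/42. 42⁻¹ ≡ 22 (mod 71), so λ ≡ 55·22 ≡ 3.
  x = λ² - 60 - 60 = 9 - 120 ≡ 31; y = λ·(60 - 31) - 21 ≡ 66. → (31, 66)
double: tangent at (31, 66): λ = (3·31² + 47)/(2·66) ≡ 19/61. 61⁻¹ ≡ 7 (mod 71), so λ ≡ 19·7 ≡ 62.
  x = λ² - 31 - 31 = 3844 - 62 ≡ 19; y = λ·(31 - 19) - 66 ≡ 39. → (19, 39)
4P = (19, 39).
Next 2Q:
Repeated addition: build up to 2Q.
2Q: tangent at (27, 38): λ = (3·27² + 47)/(2·38) ≡ 33/5. 5⁻¹ ≡ 57 (mod 71), so λ ≡ 33·57 ≡ 35.
  x = λ² - 27 - 27 = 1225 - 54 ≡ 35; y = λ·(27 - 35) - 38 ≡ 37. → (35, 37)
2Q = (35, 37).
Finally 4P + 2Q:
(19, 39) + (35, 37). λ = (37 - 39)/(35 - 19) ≡ 69/16 mod 71. 16⁻¹ ≡ 40 (mod 71) since 16·40 = 640 ≡ 1, so λ ≡ 62.
  x = λ² - 19 - 35 = 3844 - 54 ≡ 27; y = λ·(19 - 27) - 39 ≡ 33. → (27, 33)

(27, 33)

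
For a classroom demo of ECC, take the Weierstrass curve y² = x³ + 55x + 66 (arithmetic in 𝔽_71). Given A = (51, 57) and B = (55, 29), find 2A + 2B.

(10, 14)

First 2A:
Repeated addition: build up to 2A.
2A: tangent at (51, 57): λ = (3·51² + 55)/(2·57) ≡ 48/43. 43⁻¹ ≡ 38 (mod 71) since 43·38 = 1634 ≡ 1, so λ ≡ 48·38 ≡ 49.
  x = λ² - 51 - 51 = 2401 - 102 ≡ 27; y = λ·(51 - 27) - 57 ≡ 54. → (27, 54)
2A = (27, 54).
Next 2B:
Repeated addition: build up to 2B.
2B: tangent at (55, 29): λ = (3·55² + 55)/(2·29) ≡ 42/58. 58⁻¹ ≡ 60 (mod 71), so λ ≡ 42·60 ≡ 35.
  x = λ² - 55 - 55 = 1225 - 110 ≡ 50; y = λ·(55 - 50) - 29 ≡ 4. → (50, 4)
2B = (50, 4).
Finally 2A + 2B:
(27, 54) + (50, 4). λ = (4 - 54)/(50 - 27) ≡ 21/23 mod 71. 23⁻¹ ≡ 34 (mod 71), so λ ≡ 4.
  x = λ² - 27 - 50 = 16 - 77 ≡ 10; y = λ·(27 - 10) - 54 ≡ 14. → (10, 14)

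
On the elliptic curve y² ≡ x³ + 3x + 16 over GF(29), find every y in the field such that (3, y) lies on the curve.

x³ + 3x + 16 = 52 ≡ 23 (mod 29).
Square roots of 23 mod 29: 9 and 20 (since 9² = 81 ≡ 23).

9, 20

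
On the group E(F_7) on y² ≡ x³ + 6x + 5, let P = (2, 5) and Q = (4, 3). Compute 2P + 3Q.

(3, 6)

First 2P:
Repeated addition: build up to 2P.
2P: tangent at (2, 5): λ = (3·2² + 6)/(2·5) ≡ 4/3. 3⁻¹ ≡ 5 (mod 7), so λ ≡ 4·5 ≡ 6.
  x = λ² - 2 - 2 = 36 - 4 ≡ 4; y = λ·(2 - 4) - 5 ≡ 4. → (4, 4)
2P = (4, 4).
Next 3Q:
Repeated addition: build up to 3Q.
2Q: tangent at (4, 3): λ = (3·4² + 6)/(2·3) ≡ 5/6. 6⁻¹ ≡ 6 (mod 7) since 6·6 = 36 ≡ 1, so λ ≡ 5·6 ≡ 2.
  x = λ² - 4 - 4 = 4 - 8 ≡ 3; y = λ·(4 - 3) - 3 ≡ 6. → (3, 6)
3Q: (3, 6) + (4, 3). λ = (3 - 6)/(4 - 3) ≡ 4/1 mod 7. 1⁻¹ ≡ 1 (mod 7) since 1·1 = 1 ≡ 1, so λ ≡ 4.
  x = λ² - 3 - 4 = 16 - 7 ≡ 2; y = λ·(3 - 2) - 6 ≡ 5. → (2, 5)
3Q = (2, 5).
Finally 2P + 3Q:
(4, 4) + (2, 5). λ = (5 - 4)/(2 - 4) ≡ 1/5 mod 7. 5⁻¹ ≡ 3 (mod 7) since 5·3 = 15 ≡ 1, so λ ≡ 3.
  x = λ² - 4 - 2 = 9 - 6 ≡ 3; y = λ·(4 - 3) - 4 ≡ 6. → (3, 6)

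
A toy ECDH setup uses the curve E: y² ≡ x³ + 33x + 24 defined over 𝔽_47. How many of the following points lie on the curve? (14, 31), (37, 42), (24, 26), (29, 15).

(14, 31): 31² ≡ 21, rhs ≡ 34 → off.
(37, 42): 42² ≡ 25, rhs ≡ 10 → off.
(24, 26): 26² ≡ 18, rhs ≡ 23 → off.
(29, 15): 15² ≡ 37, rhs ≡ 37 → on.

1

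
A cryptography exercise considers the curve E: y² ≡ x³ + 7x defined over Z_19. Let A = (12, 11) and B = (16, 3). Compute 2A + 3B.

O

First 2A:
Repeated addition: build up to 2A.
2A: tangent at (12, 11): λ = (3·12² + 7)/(2·11) ≡ 2/3. 3⁻¹ ≡ 13 (mod 19) since 3·13 = 39 ≡ 1, so λ ≡ 2·13 ≡ 7.
  x = λ² - 12 - 12 = 49 - 24 ≡ 6; y = λ·(12 - 6) - 11 ≡ 12. → (6, 12)
2A = (6, 12).
Next 3B:
Repeated addition: build up to 3B.
2B: tangent at (16, 3): λ = (3·16² + 7)/(2·3) ≡ 15/6. 6⁻¹ ≡ 16 (mod 19) since 6·16 = 96 ≡ 1, so λ ≡ 15·16 ≡ 12.
  x = λ² - 16 - 16 = 144 - 32 ≡ 17; y = λ·(16 - 17) - 3 ≡ 4. → (17, 4)
3B: (17, 4) + (16, 3). λ = (3 - 4)/(16 - 17) ≡ 18/18 mod 19. 18⁻¹ ≡ 18 (mod 19), so λ ≡ 1.
  x = λ² - 17 - 16 = 1 - 33 ≡ 6; y = λ·(17 - 6) - 4 ≡ 7. → (6, 7)
3B = (6, 7).
Finally 2A + 3B:
(6, 12) + (6, 7): same x and y₁ ≡ -y₂, so the sum is O.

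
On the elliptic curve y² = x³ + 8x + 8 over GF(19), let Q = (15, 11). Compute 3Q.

Repeated addition: build up to 3Q.
2Q: tangent at (15, 11): λ = (3·15² + 8)/(2·11) ≡ 18/3. 3⁻¹ ≡ 13 (mod 19) since 3·13 = 39 ≡ 1, so λ ≡ 18·13 ≡ 6.
  x = λ² - 15 - 15 = 36 - 30 ≡ 6; y = λ·(15 - 6) - 11 ≡ 5. → (6, 5)
3Q: (6, 5) + (15, 11). λ = (11 - 5)/(15 - 6) ≡ 6/9 mod 19. 9⁻¹ ≡ 17 (mod 19) since 9·17 = 153 ≡ 1, so λ ≡ 7.
  x = λ² - 6 - 15 = 49 - 21 ≡ 9; y = λ·(6 - 9) - 5 ≡ 12. → (9, 12)

(9, 12)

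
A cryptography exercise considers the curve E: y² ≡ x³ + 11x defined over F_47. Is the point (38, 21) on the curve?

y² = 21² ≡ 18; x³ + 11x + 0 = 55290 ≡ 18 (mod 47). 18 = 18.

yes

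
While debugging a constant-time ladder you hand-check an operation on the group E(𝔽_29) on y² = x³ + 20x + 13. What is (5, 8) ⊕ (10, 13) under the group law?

(15, 11)

(5, 8) + (10, 13). λ = (13 - 8)/(10 - 5) ≡ 5/5 mod 29. 5⁻¹ ≡ 6 (mod 29) since 5·6 = 30 ≡ 1, so λ ≡ 1.
  x = λ² - 5 - 10 = 1 - 15 ≡ 15; y = λ·(5 - 15) - 8 ≡ 11. → (15, 11)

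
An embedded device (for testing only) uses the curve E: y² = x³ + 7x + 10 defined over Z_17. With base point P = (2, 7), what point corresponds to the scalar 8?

O

Repeated addition: build up to 8P.
2P: tangent at (2, 7): λ = (3·2² + 7)/(2·7) ≡ 2/14. 14⁻¹ ≡ 11 (mod 17), so λ ≡ 2·11 ≡ 5.
  x = λ² - 2 - 2 = 25 - 4 ≡ 4; y = λ·(2 - 4) - 7 ≡ 0. → (4, 0)
3P: (4, 0) + (2, 7). λ = (7 - 0)/(2 - 4) ≡ 7/15 mod 17. 15⁻¹ ≡ 8 (mod 17) since 15·8 = 120 ≡ 1, so λ ≡ 5.
  x = λ² - 4 - 2 = 25 - 6 ≡ 2; y = λ·(4 - 2) - 0 ≡ 10. → (2, 10)
4P: (2, 10) + (2, 7): same x and y₁ ≡ -y₂, so the sum is O.
5P: O + (2, 7) = (2, 7) (identity).
6P: tangent at (2, 7): λ = (3·2² + 7)/(2·7) ≡ 2/14. 14⁻¹ ≡ 11 (mod 17) since 14·11 = 154 ≡ 1, so λ ≡ 2·11 ≡ 5.
  x = λ² - 2 - 2 = 25 - 4 ≡ 4; y = λ·(2 - 4) - 7 ≡ 0. → (4, 0)
7P: (4, 0) + (2, 7). λ = (7 - 0)/(2 - 4) ≡ 7/15 mod 17. 15⁻¹ ≡ 8 (mod 17), so λ ≡ 5.
  x = λ² - 4 - 2 = 25 - 6 ≡ 2; y = λ·(4 - 2) - 0 ≡ 10. → (2, 10)
8P: (2, 10) + (2, 7): same x and y₁ ≡ -y₂, so the sum is O.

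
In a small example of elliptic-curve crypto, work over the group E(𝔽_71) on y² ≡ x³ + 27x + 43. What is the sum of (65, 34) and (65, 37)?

The two points share x = 65 and their y-coordinates satisfy 34 + 37 ≡ 0 (mod 71), so they are inverses. Their sum is O.

O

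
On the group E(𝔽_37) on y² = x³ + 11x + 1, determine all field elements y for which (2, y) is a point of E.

x³ + 11x + 1 = 31 ≡ 31 (mod 37).
31 is a non-residue mod 37; no y exists.

none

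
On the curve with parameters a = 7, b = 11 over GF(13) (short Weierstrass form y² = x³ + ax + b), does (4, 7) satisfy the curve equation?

y² = 7² ≡ 10; x³ + 7x + 11 = 103 ≡ 12 (mod 13). 10 ≠ 12.

no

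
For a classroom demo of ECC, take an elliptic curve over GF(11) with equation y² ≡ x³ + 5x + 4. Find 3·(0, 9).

Write Q = (0, 9).
Repeated addition: build up to 3Q.
2Q: tangent at (0, 9): λ = (3·0² + 5)/(2·9) ≡ 5/7. 7⁻¹ ≡ 8 (mod 11) since 7·8 = 56 ≡ 1, so λ ≡ 5·8 ≡ 7.
  x = λ² - 0 - 0 = 49 - 0 ≡ 5; y = λ·(0 - 5) - 9 ≡ 0. → (5, 0)
3Q: (5, 0) + (0, 9). λ = (9 - 0)/(0 - 5) ≡ 9/6 mod 11. 6⁻¹ ≡ 2 (mod 11), so λ ≡ 7.
  x = λ² - 5 - 0 = 49 - 5 ≡ 0; y = λ·(5 - 0) - 0 ≡ 2. → (0, 2)

(0, 2)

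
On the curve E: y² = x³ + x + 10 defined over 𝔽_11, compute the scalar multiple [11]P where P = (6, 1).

(6, 1)

Repeated addition: build up to 11P.
2P: tangent at (6, 1): λ = (3·6² + 1)/(2·1) ≡ 10/2. 2⁻¹ ≡ 6 (mod 11) since 2·6 = 12 ≡ 1, so λ ≡ 10·6 ≡ 5.
  x = λ² - 6 - 6 = 25 - 12 ≡ 2; y = λ·(6 - 2) - 1 ≡ 8. → (2, 8)
3P: (2, 8) + (6, 1). λ = (1 - 8)/(6 - 2) ≡ 4/4 mod 11. 4⁻¹ ≡ 3 (mod 11) since 4·3 = 12 ≡ 1, so λ ≡ 1.
  x = λ² - 2 - 6 = 1 - 8 ≡ 4; y = λ·(2 - 4) - 8 ≡ 1. → (4, 1)
4P: (4, 1) + (6, 1). λ = (1 - 1)/(6 - 4) ≡ 0/2 mod 11. 2⁻¹ ≡ 6 (mod 11), so λ ≡ 0.
  x = λ² - 4 - 6 = 0 - 10 ≡ 1; y = λ·(4 - 1) - 1 ≡ 10. → (1, 10)
5P: (1, 10) + (6, 1). λ = (1 - 10)/(6 - 1) ≡ 2/5 mod 11. 5⁻¹ ≡ 9 (mod 11) since 5·9 = 45 ≡ 1, so λ ≡ 7.
  x = λ² - 1 - 6 = 49 - 7 ≡ 9; y = λ·(1 - 9) - 10 ≡ 0. → (9, 0)
6P: (9, 0) + (6, 1). λ = (1 - 0)/(6 - 9) ≡ 1/8 mod 11. 8⁻¹ ≡ 7 (mod 11), so λ ≡ 7.
  x = λ² - 9 - 6 = 49 - 15 ≡ 1; y = λ·(9 - 1) - 0 ≡ 1. → (1, 1)
7P: (1, 1) + (6, 1). λ = (1 - 1)/(6 - 1) ≡ 0/5 mod 11. 5⁻¹ ≡ 9 (mod 11) since 5·9 = 45 ≡ 1, so λ ≡ 0.
  x = λ² - 1 - 6 = 0 - 7 ≡ 4; y = λ·(1 - 4) - 1 ≡ 10. → (4, 10)
8P: (4, 10) + (6, 1). λ = (1 - 10)/(6 - 4) ≡ 2/2 mod 11. 2⁻¹ ≡ 6 (mod 11) since 2·6 = 12 ≡ 1, so λ ≡ 1.
  x = λ² - 4 - 6 = 1 - 10 ≡ 2; y = λ·(4 - 2) - 10 ≡ 3. → (2, 3)
9P: (2, 3) + (6, 1). λ = (1 - 3)/(6 - 2) ≡ 9/4 mod 11. 4⁻¹ ≡ 3 (mod 11) since 4·3 = 12 ≡ 1, so λ ≡ 5.
  x = λ² - 2 - 6 = 25 - 8 ≡ 6; y = λ·(2 - 6) - 3 ≡ 10. → (6, 10)
10P: (6, 10) + (6, 1): same x and y₁ ≡ -y₂, so the sum is O.
11P: O + (6, 1) = (6, 1) (identity).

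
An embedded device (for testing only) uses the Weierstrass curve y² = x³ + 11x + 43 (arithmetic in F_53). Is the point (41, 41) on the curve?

y² = 41² ≡ 38; x³ + 11x + 43 = 69415 ≡ 38 (mod 53). 38 = 38.

yes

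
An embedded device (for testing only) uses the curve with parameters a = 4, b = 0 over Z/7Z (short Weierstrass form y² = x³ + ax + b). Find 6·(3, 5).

Write P = (3, 5).
Repeated addition: build up to 6P.
2P: tangent at (3, 5): λ = (3·3² + 4)/(2·5) ≡ 3/3. 3⁻¹ ≡ 5 (mod 7) since 3·5 = 15 ≡ 1, so λ ≡ 3·5 ≡ 1.
  x = λ² - 3 - 3 = 1 - 6 ≡ 2; y = λ·(3 - 2) - 5 ≡ 3. → (2, 3)
3P: (2, 3) + (3, 5). λ = (5 - 3)/(3 - 2) ≡ 2/1 mod 7. 1⁻¹ ≡ 1 (mod 7) since 1·1 = 1 ≡ 1, so λ ≡ 2.
  x = λ² - 2 - 3 = 4 - 5 ≡ 6; y = λ·(2 - 6) - 3 ≡ 3. → (6, 3)
4P: (6, 3) + (3, 5). λ = (5 - 3)/(3 - 6) ≡ 2/4 mod 7. 4⁻¹ ≡ 2 (mod 7), so λ ≡ 4.
  x = λ² - 6 - 3 = 16 - 9 ≡ 0; y = λ·(6 - 0) - 3 ≡ 0. → (0, 0)
5P: (0, 0) + (3, 5). λ = (5 - 0)/(3 - 0) ≡ 5/3 mod 7. 3⁻¹ ≡ 5 (mod 7) since 3·5 = 15 ≡ 1, so λ ≡ 4.
  x = λ² - 0 - 3 = 16 - 3 ≡ 6; y = λ·(0 - 6) - 0 ≡ 4. → (6, 4)
6P: (6, 4) + (3, 5). λ = (5 - 4)/(3 - 6) ≡ 1/4 mod 7. 4⁻¹ ≡ 2 (mod 7), so λ ≡ 2.
  x = λ² - 6 - 3 = 4 - 9 ≡ 2; y = λ·(6 - 2) - 4 ≡ 4. → (2, 4)

(2, 4)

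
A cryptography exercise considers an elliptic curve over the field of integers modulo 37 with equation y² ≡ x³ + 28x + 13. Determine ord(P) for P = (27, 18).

8

2P: tangent at (27, 18): λ = (3·27² + 28)/(2·18) ≡ 32/36. 36⁻¹ ≡ 36 (mod 37) since 36·36 = 1296 ≡ 1, so λ ≡ 32·36 ≡ 5.
  x = λ² - 27 - 27 = 25 - 54 ≡ 8; y = λ·(27 - 8) - 18 ≡ 3. → (8, 3)
3P: (8, 3) + (27, 18). λ = (18 - 3)/(27 - 8) ≡ 15/19 mod 37. 19⁻¹ ≡ 2 (mod 37), so λ ≡ 30.
  x = λ² - 8 - 27 = 900 - 35 ≡ 14; y = λ·(8 - 14) - 3 ≡ 2. → (14, 2)
4P: (14, 2) + (27, 18). λ = (18 - 2)/(27 - 14) ≡ 16/13 mod 37. 13⁻¹ ≡ 20 (mod 37), so λ ≡ 24.
  x = λ² - 14 - 27 = 576 - 41 ≡ 17; y = λ·(14 - 17) - 2 ≡ 0. → (17, 0)
5P: (17, 0) + (27, 18). λ = (18 - 0)/(27 - 17) ≡ 18/10 mod 37. 10⁻¹ ≡ 26 (mod 37) since 10·26 = 260 ≡ 1, so λ ≡ 24.
  x = λ² - 17 - 27 = 576 - 44 ≡ 14; y = λ·(17 - 14) - 0 ≡ 35. → (14, 35)
6P: (14, 35) + (27, 18). λ = (18 - 35)/(27 - 14) ≡ 20/13 mod 37. 13⁻¹ ≡ 20 (mod 37) since 13·20 = 260 ≡ 1, so λ ≡ 30.
  x = λ² - 14 - 27 = 900 - 41 ≡ 8; y = λ·(14 - 8) - 35 ≡ 34. → (8, 34)
7P: (8, 34) + (27, 18). λ = (18 - 34)/(27 - 8) ≡ 21/19 mod 37. 19⁻¹ ≡ 2 (mod 37), so λ ≡ 5.
  x = λ² - 8 - 27 = 25 - 35 ≡ 27; y = λ·(8 - 27) - 34 ≡ 19. → (27, 19)
8P: (27, 19) + (27, 18): same x and y₁ ≡ -y₂, so the sum is O.
8P = O, so the order is 8.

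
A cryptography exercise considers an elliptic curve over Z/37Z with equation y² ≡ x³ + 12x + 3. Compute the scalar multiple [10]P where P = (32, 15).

Double-and-add on 10 = (1010)₂. Start with P = (32, 15) for the leading 1-bit.
double: tangent at (32, 15): λ = (3·32² + 12)/(2·15) ≡ 13/30. 30⁻¹ ≡ 21 (mod 37), so λ ≡ 13·21 ≡ 14.
  x = λ² - 32 - 32 = 196 - 64 ≡ 21; y = λ·(32 - 21) - 15 ≡ 28. → (21, 28)
double: tangent at (21, 28): λ = (3·21² + 12)/(2·28) ≡ 3/19. 19⁻¹ ≡ 2 (mod 37) since 19·2 = 38 ≡ 1, so λ ≡ 3·2 ≡ 6.
  x = λ² - 21 - 21 = 36 - 42 ≡ 31; y = λ·(21 - 31) - 28 ≡ 23. → (31, 23)
add P: (31, 23) + (32, 15). λ = (15 - 23)/(32 - 31) ≡ 29/1 mod 37. 1⁻¹ ≡ 1 (mod 37) since 1·1 = 1 ≡ 1, so λ ≡ 29.
  x = λ² - 31 - 32 = 841 - 63 ≡ 1; y = λ·(31 - 1) - 23 ≡ 33. → (1, 33)
double: tangent at (1, 33): λ = (3·1² + 12)/(2·33) ≡ 15/29. 29⁻¹ ≡ 23 (mod 37), so λ ≡ 15·23 ≡ 12.
  x = λ² - 1 - 1 = 144 - 2 ≡ 31; y = λ·(1 - 31) - 33 ≡ 14. → (31, 14)

(31, 14)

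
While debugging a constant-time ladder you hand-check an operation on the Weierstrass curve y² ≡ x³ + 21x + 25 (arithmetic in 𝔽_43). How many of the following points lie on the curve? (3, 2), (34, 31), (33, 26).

0

(3, 2): 2² ≡ 4, rhs ≡ 29 → off.
(34, 31): 31² ≡ 15, rhs ≡ 10 → off.
(33, 26): 26² ≡ 31, rhs ≡ 19 → off.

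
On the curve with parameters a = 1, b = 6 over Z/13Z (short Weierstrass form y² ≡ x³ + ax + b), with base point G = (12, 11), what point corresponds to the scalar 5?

(4, 10)

Double-and-add on 5 = (101)₂. Start with G = (12, 11) for the leading 1-bit.
double: tangent at (12, 11): λ = (3·12² + 1)/(2·11) ≡ 4/9. 9⁻¹ ≡ 3 (mod 13), so λ ≡ 4·3 ≡ 12.
  x = λ² - 12 - 12 = 144 - 24 ≡ 3; y = λ·(12 - 3) - 11 ≡ 6. → (3, 6)
double: tangent at (3, 6): λ = (3·3² + 1)/(2·6) ≡ 2/12. 12⁻¹ ≡ 12 (mod 13) since 12·12 = 144 ≡ 1, so λ ≡ 2·12 ≡ 11.
  x = λ² - 3 - 3 = 121 - 6 ≡ 11; y = λ·(3 - 11) - 6 ≡ 10. → (11, 10)
add G: (11, 10) + (12, 11). λ = (11 - 10)/(12 - 11) ≡ 1/1 mod 13. 1⁻¹ ≡ 1 (mod 13), so λ ≡ 1.
  x = λ² - 11 - 12 = 1 - 23 ≡ 4; y = λ·(11 - 4) - 10 ≡ 10. → (4, 10)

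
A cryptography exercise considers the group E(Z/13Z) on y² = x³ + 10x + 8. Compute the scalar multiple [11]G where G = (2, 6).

(2, 6)

Double-and-add on 11 = (1011)₂. Start with G = (2, 6) for the leading 1-bit.
double: tangent at (2, 6): λ = (3·2² + 10)/(2·6) ≡ 9/12. 12⁻¹ ≡ 12 (mod 13), so λ ≡ 9·12 ≡ 4.
  x = λ² - 2 - 2 = 16 - 4 ≡ 12; y = λ·(2 - 12) - 6 ≡ 6. → (12, 6)
double: tangent at (12, 6): λ = (3·12² + 10)/(2·6) ≡ 0/12. 12⁻¹ ≡ 12 (mod 13) since 12·12 = 144 ≡ 1, so λ ≡ 0·12 ≡ 0.
  x = λ² - 12 - 12 = 0 - 24 ≡ 2; y = λ·(12 - 2) - 6 ≡ 7. → (2, 7)
add G: (2, 7) + (2, 6): same x and y₁ ≡ -y₂, so the sum is ∞.
double: ∞ + ∞ = ∞ (identity).
add G: ∞ + (2, 6) = (2, 6) (identity).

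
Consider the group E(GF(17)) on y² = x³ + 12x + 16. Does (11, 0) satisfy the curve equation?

yes

y² = 0² ≡ 0; x³ + 12x + 16 = 1479 ≡ 0 (mod 17). 0 = 0.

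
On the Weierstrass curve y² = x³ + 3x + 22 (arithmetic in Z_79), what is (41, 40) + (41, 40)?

tangent at (41, 40): λ = (3·41² + 3)/(2·40) ≡ 69/1. 1⁻¹ ≡ 1 (mod 79), so λ ≡ 69·1 ≡ 69.
  x = λ² - 41 - 41 = 4761 - 82 ≡ 18; y = λ·(41 - 18) - 40 ≡ 46. → (18, 46)

(18, 46)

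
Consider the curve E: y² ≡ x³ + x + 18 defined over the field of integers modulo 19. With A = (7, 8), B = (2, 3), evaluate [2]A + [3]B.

First 2A:
Repeated addition: build up to 2A.
2A: tangent at (7, 8): λ = (3·7² + 1)/(2·8) ≡ 15/16. 16⁻¹ ≡ 6 (mod 19), so λ ≡ 15·6 ≡ 14.
  x = λ² - 7 - 7 = 196 - 14 ≡ 11; y = λ·(7 - 11) - 8 ≡ 12. → (11, 12)
2A = (11, 12).
Next 3B:
Repeated addition: build up to 3B.
2B: tangent at (2, 3): λ = (3·2² + 1)/(2·3) ≡ 13/6. 6⁻¹ ≡ 16 (mod 19), so λ ≡ 13·16 ≡ 18.
  x = λ² - 2 - 2 = 324 - 4 ≡ 16; y = λ·(2 - 16) - 3 ≡ 11. → (16, 11)
3B: (16, 11) + (2, 3). λ = (3 - 11)/(2 - 16) ≡ 11/5 mod 19. 5⁻¹ ≡ 4 (mod 19), so λ ≡ 6.
  x = λ² - 16 - 2 = 36 - 18 ≡ 18; y = λ·(16 - 18) - 11 ≡ 15. → (18, 15)
3B = (18, 15).
Finally 2A + 3B:
(11, 12) + (18, 15). λ = (15 - 12)/(18 - 11) ≡ 3/7 mod 19. 7⁻¹ ≡ 11 (mod 19), so λ ≡ 14.
  x = λ² - 11 - 18 = 196 - 29 ≡ 15; y = λ·(11 - 15) - 12 ≡ 8. → (15, 8)

(15, 8)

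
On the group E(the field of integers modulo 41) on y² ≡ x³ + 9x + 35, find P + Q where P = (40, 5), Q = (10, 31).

(22, 4)

(40, 5) + (10, 31). λ = (31 - 5)/(10 - 40) ≡ 26/11 mod 41. 11⁻¹ ≡ 15 (mod 41), so λ ≡ 21.
  x = λ² - 40 - 10 = 441 - 50 ≡ 22; y = λ·(40 - 22) - 5 ≡ 4. → (22, 4)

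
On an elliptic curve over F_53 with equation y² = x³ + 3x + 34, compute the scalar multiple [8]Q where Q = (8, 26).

Repeated addition: build up to 8Q.
2Q: tangent at (8, 26): λ = (3·8² + 3)/(2·26) ≡ 36/52. 52⁻¹ ≡ 52 (mod 53), so λ ≡ 36·52 ≡ 17.
  x = λ² - 8 - 8 = 289 - 16 ≡ 8; y = λ·(8 - 8) - 26 ≡ 27. → (8, 27)
3Q: (8, 27) + (8, 26): same x and y₁ ≡ -y₂, so the sum is O.
4Q: O + (8, 26) = (8, 26) (identity).
5Q: tangent at (8, 26): λ = (3·8² + 3)/(2·26) ≡ 36/52. 52⁻¹ ≡ 52 (mod 53) since 52·52 = 2704 ≡ 1, so λ ≡ 36·52 ≡ 17.
  x = λ² - 8 - 8 = 289 - 16 ≡ 8; y = λ·(8 - 8) - 26 ≡ 27. → (8, 27)
6Q: (8, 27) + (8, 26): same x and y₁ ≡ -y₂, so the sum is O.
7Q: O + (8, 26) = (8, 26) (identity).
8Q: tangent at (8, 26): λ = (3·8² + 3)/(2·26) ≡ 36/52. 52⁻¹ ≡ 52 (mod 53) since 52·52 = 2704 ≡ 1, so λ ≡ 36·52 ≡ 17.
  x = λ² - 8 - 8 = 289 - 16 ≡ 8; y = λ·(8 - 8) - 26 ≡ 27. → (8, 27)

(8, 27)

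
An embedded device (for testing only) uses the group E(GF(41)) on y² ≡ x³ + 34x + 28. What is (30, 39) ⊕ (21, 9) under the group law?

(30, 39) + (21, 9). λ = (9 - 39)/(21 - 30) ≡ 11/32 mod 41. 32⁻¹ ≡ 9 (mod 41), so λ ≡ 17.
  x = λ² - 30 - 21 = 289 - 51 ≡ 33; y = λ·(30 - 33) - 39 ≡ 33. → (33, 33)

(33, 33)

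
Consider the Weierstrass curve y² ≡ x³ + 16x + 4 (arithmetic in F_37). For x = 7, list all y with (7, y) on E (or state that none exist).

none

x³ + 16x + 4 = 459 ≡ 15 (mod 37).
15 is a non-residue mod 37; no y exists.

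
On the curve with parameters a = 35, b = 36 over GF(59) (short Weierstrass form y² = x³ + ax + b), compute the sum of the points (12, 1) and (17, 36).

(20, 2)

(12, 1) + (17, 36). λ = (36 - 1)/(17 - 12) ≡ 35/5 mod 59. 5⁻¹ ≡ 12 (mod 59) since 5·12 = 60 ≡ 1, so λ ≡ 7.
  x = λ² - 12 - 17 = 49 - 29 ≡ 20; y = λ·(12 - 20) - 1 ≡ 2. → (20, 2)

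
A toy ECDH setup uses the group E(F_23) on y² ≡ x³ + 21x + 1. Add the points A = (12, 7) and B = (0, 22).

(12, 7) + (0, 22). λ = (22 - 7)/(0 - 12) ≡ 15/11 mod 23. 11⁻¹ ≡ 21 (mod 23) since 11·21 = 231 ≡ 1, so λ ≡ 16.
  x = λ² - 12 - 0 = 256 - 12 ≡ 14; y = λ·(12 - 14) - 7 ≡ 7. → (14, 7)

(14, 7)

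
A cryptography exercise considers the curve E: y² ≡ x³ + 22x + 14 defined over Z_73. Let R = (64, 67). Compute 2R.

tangent at (64, 67): λ = (3·64² + 22)/(2·67) ≡ 46/61. 61⁻¹ ≡ 6 (mod 73) since 61·6 = 366 ≡ 1, so λ ≡ 46·6 ≡ 57.
  x = λ² - 64 - 64 = 3249 - 128 ≡ 55; y = λ·(64 - 55) - 67 ≡ 8. → (55, 8)

(55, 8)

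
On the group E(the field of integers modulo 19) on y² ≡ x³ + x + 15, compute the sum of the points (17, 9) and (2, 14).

(17, 10)

(17, 9) + (2, 14). λ = (14 - 9)/(2 - 17) ≡ 5/4 mod 19. 4⁻¹ ≡ 5 (mod 19) since 4·5 = 20 ≡ 1, so λ ≡ 6.
  x = λ² - 17 - 2 = 36 - 19 ≡ 17; y = λ·(17 - 17) - 9 ≡ 10. → (17, 10)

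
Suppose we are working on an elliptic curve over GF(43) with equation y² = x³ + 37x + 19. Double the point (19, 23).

(15, 37)

tangent at (19, 23): λ = (3·19² + 37)/(2·23) ≡ 2/3. 3⁻¹ ≡ 29 (mod 43), so λ ≡ 2·29 ≡ 15.
  x = λ² - 19 - 19 = 225 - 38 ≡ 15; y = λ·(19 - 15) - 23 ≡ 37. → (15, 37)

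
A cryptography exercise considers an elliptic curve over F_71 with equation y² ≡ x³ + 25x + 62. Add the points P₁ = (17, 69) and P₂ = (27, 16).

(70, 6)

(17, 69) + (27, 16). λ = (16 - 69)/(27 - 17) ≡ 18/10 mod 71. 10⁻¹ ≡ 64 (mod 71), so λ ≡ 16.
  x = λ² - 17 - 27 = 256 - 44 ≡ 70; y = λ·(17 - 70) - 69 ≡ 6. → (70, 6)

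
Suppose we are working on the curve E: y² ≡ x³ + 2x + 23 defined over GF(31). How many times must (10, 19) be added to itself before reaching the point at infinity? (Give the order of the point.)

11

2P: tangent at (10, 19): λ = (3·10² + 2)/(2·19) ≡ 23/7. 7⁻¹ ≡ 9 (mod 31), so λ ≡ 23·9 ≡ 21.
  x = λ² - 10 - 10 = 441 - 20 ≡ 18; y = λ·(10 - 18) - 19 ≡ 30. → (18, 30)
3P: (18, 30) + (10, 19). λ = (19 - 30)/(10 - 18) ≡ 20/23 mod 31. 23⁻¹ ≡ 27 (mod 31) since 23·27 = 621 ≡ 1, so λ ≡ 13.
  x = λ² - 18 - 10 = 169 - 28 ≡ 17; y = λ·(18 - 17) - 30 ≡ 14. → (17, 14)
4P: (17, 14) + (10, 19). λ = (19 - 14)/(10 - 17) ≡ 5/24 mod 31. 24⁻¹ ≡ 22 (mod 31) since 24·22 = 528 ≡ 1, so λ ≡ 17.
  x = λ² - 17 - 10 = 289 - 27 ≡ 14; y = λ·(17 - 14) - 14 ≡ 6. → (14, 6)
5P: (14, 6) + (10, 19). λ = (19 - 6)/(10 - 14) ≡ 13/27 mod 31. 27⁻¹ ≡ 23 (mod 31) since 27·23 = 621 ≡ 1, so λ ≡ 20.
  x = λ² - 14 - 10 = 400 - 24 ≡ 4; y = λ·(14 - 4) - 6 ≡ 8. → (4, 8)
6P: (4, 8) + (10, 19). λ = (19 - 8)/(10 - 4) ≡ 11/6 mod 31. 6⁻¹ ≡ 26 (mod 31), so λ ≡ 7.
  x = λ² - 4 - 10 = 49 - 14 ≡ 4; y = λ·(4 - 4) - 8 ≡ 23. → (4, 23)
7P: (4, 23) + (10, 19). λ = (19 - 23)/(10 - 4) ≡ 27/6 mod 31. 6⁻¹ ≡ 26 (mod 31), so λ ≡ 20.
  x = λ² - 4 - 10 = 400 - 14 ≡ 14; y = λ·(4 - 14) - 23 ≡ 25. → (14, 25)
8P: (14, 25) + (10, 19). λ = (19 - 25)/(10 - 14) ≡ 25/27 mod 31. 27⁻¹ ≡ 23 (mod 31), so λ ≡ 17.
  x = λ² - 14 - 10 = 289 - 24 ≡ 17; y = λ·(14 - 17) - 25 ≡ 17. → (17, 17)
9P: (17, 17) + (10, 19). λ = (19 - 17)/(10 - 17) ≡ 2/24 mod 31. 24⁻¹ ≡ 22 (mod 31) since 24·22 = 528 ≡ 1, so λ ≡ 13.
  x = λ² - 17 - 10 = 169 - 27 ≡ 18; y = λ·(17 - 18) - 17 ≡ 1. → (18, 1)
10P: (18, 1) + (10, 19). λ = (19 - 1)/(10 - 18) ≡ 18/23 mod 31. 23⁻¹ ≡ 27 (mod 31) since 23·27 = 621 ≡ 1, so λ ≡ 21.
  x = λ² - 18 - 10 = 441 - 28 ≡ 10; y = λ·(18 - 10) - 1 ≡ 12. → (10, 12)
11P: (10, 12) + (10, 19): same x and y₁ ≡ -y₂, so the sum is the point at infinity.
11P = the point at infinity, so the order is 11.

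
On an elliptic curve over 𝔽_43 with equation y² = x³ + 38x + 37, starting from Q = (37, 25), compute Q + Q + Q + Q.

(40, 38)

Repeated addition: build up to 4Q.
2Q: tangent at (37, 25): λ = (3·37² + 38)/(2·25) ≡ 17/7. 7⁻¹ ≡ 37 (mod 43) since 7·37 = 259 ≡ 1, so λ ≡ 17·37 ≡ 27.
  x = λ² - 37 - 37 = 729 - 74 ≡ 10; y = λ·(37 - 10) - 25 ≡ 16. → (10, 16)
3Q: (10, 16) + (37, 25). λ = (25 - 16)/(37 - 10) ≡ 9/27 mod 43. 27⁻¹ ≡ 8 (mod 43), so λ ≡ 29.
  x = λ² - 10 - 37 = 841 - 47 ≡ 20; y = λ·(10 - 20) - 16 ≡ 38. → (20, 38)
4Q: (20, 38) + (37, 25). λ = (25 - 38)/(37 - 20) ≡ 30/17 mod 43. 17⁻¹ ≡ 38 (mod 43) since 17·38 = 646 ≡ 1, so λ ≡ 22.
  x = λ² - 20 - 37 = 484 - 57 ≡ 40; y = λ·(20 - 40) - 38 ≡ 38. → (40, 38)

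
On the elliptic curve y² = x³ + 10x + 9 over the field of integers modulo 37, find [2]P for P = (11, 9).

(14, 9)

tangent at (11, 9): λ = (3·11² + 10)/(2·9) ≡ 3/18. 18⁻¹ ≡ 35 (mod 37), so λ ≡ 3·35 ≡ 31.
  x = λ² - 11 - 11 = 961 - 22 ≡ 14; y = λ·(11 - 14) - 9 ≡ 9. → (14, 9)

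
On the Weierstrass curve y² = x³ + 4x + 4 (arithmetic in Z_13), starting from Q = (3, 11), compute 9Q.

(3, 2)

Double-and-add on 9 = (1001)₂. Start with Q = (3, 11) for the leading 1-bit.
double: tangent at (3, 11): λ = (3·3² + 4)/(2·11) ≡ 5/9. 9⁻¹ ≡ 3 (mod 13), so λ ≡ 5·3 ≡ 2.
  x = λ² - 3 - 3 = 4 - 6 ≡ 11; y = λ·(3 - 11) - 11 ≡ 12. → (11, 12)
double: tangent at (11, 12): λ = (3·11² + 4)/(2·12) ≡ 3/11. 11⁻¹ ≡ 6 (mod 13), so λ ≡ 3·6 ≡ 5.
  x = λ² - 11 - 11 = 25 - 22 ≡ 3; y = λ·(11 - 3) - 12 ≡ 2. → (3, 2)
double: tangent at (3, 2): λ = (3·3² + 4)/(2·2) ≡ 5/4. 4⁻¹ ≡ 10 (mod 13), so λ ≡ 5·10 ≡ 11.
  x = λ² - 3 - 3 = 121 - 6 ≡ 11; y = λ·(3 - 11) - 2 ≡ 1. → (11, 1)
add Q: (11, 1) + (3, 11). λ = (11 - 1)/(3 - 11) ≡ 10/5 mod 13. 5⁻¹ ≡ 8 (mod 13), so λ ≡ 2.
  x = λ² - 11 - 3 = 4 - 14 ≡ 3; y = λ·(11 - 3) - 1 ≡ 2. → (3, 2)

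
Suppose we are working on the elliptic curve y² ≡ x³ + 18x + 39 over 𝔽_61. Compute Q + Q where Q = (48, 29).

(29, 1)

tangent at (48, 29): λ = (3·48² + 18)/(2·29) ≡ 37/58. 58⁻¹ ≡ 20 (mod 61), so λ ≡ 37·20 ≡ 8.
  x = λ² - 48 - 48 = 64 - 96 ≡ 29; y = λ·(48 - 29) - 29 ≡ 1. → (29, 1)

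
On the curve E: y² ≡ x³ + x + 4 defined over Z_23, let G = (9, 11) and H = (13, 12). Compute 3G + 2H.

First 3G:
Repeated addition: build up to 3G.
2G: tangent at (9, 11): λ = (3·9² + 1)/(2·11) ≡ 14/22. 22⁻¹ ≡ 22 (mod 23), so λ ≡ 14·22 ≡ 9.
  x = λ² - 9 - 9 = 81 - 18 ≡ 17; y = λ·(9 - 17) - 11 ≡ 9. → (17, 9)
3G: (17, 9) + (9, 11). λ = (11 - 9)/(9 - 17) ≡ 2/15 mod 23. 15⁻¹ ≡ 20 (mod 23), so λ ≡ 17.
  x = λ² - 17 - 9 = 289 - 26 ≡ 10; y = λ·(17 - 10) - 9 ≡ 18. → (10, 18)
3G = (10, 18).
Next 2H:
Repeated addition: build up to 2H.
2H: tangent at (13, 12): λ = (3·13² + 1)/(2·12) ≡ 2/1. 1⁻¹ ≡ 1 (mod 23), so λ ≡ 2·1 ≡ 2.
  x = λ² - 13 - 13 = 4 - 26 ≡ 1; y = λ·(13 - 1) - 12 ≡ 12. → (1, 12)
2H = (1, 12).
Finally 3G + 2H:
(10, 18) + (1, 12). λ = (12 - 18)/(1 - 10) ≡ 17/14 mod 23. 14⁻¹ ≡ 5 (mod 23) since 14·5 = 70 ≡ 1, so λ ≡ 16.
  x = λ² - 10 - 1 = 256 - 11 ≡ 15; y = λ·(10 - 15) - 18 ≡ 17. → (15, 17)

(15, 17)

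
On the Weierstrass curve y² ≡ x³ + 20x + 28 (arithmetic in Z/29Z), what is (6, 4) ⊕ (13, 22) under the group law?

(6, 4) + (13, 22). λ = (22 - 4)/(13 - 6) ≡ 18/7 mod 29. 7⁻¹ ≡ 25 (mod 29) since 7·25 = 175 ≡ 1, so λ ≡ 15.
  x = λ² - 6 - 13 = 225 - 19 ≡ 3; y = λ·(6 - 3) - 4 ≡ 12. → (3, 12)

(3, 12)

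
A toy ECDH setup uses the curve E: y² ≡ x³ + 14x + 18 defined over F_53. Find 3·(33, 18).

Write P = (33, 18).
Repeated addition: build up to 3P.
2P: tangent at (33, 18): λ = (3·33² + 14)/(2·18) ≡ 48/36. 36⁻¹ ≡ 28 (mod 53) since 36·28 = 1008 ≡ 1, so λ ≡ 48·28 ≡ 19.
  x = λ² - 33 - 33 = 361 - 66 ≡ 30; y = λ·(33 - 30) - 18 ≡ 39. → (30, 39)
3P: (30, 39) + (33, 18). λ = (18 - 39)/(33 - 30) ≡ 32/3 mod 53. 3⁻¹ ≡ 18 (mod 53) since 3·18 = 54 ≡ 1, so λ ≡ 46.
  x = λ² - 30 - 33 = 2116 - 63 ≡ 39; y = λ·(30 - 39) - 39 ≡ 24. → (39, 24)

(39, 24)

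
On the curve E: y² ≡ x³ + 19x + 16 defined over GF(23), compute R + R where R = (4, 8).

tangent at (4, 8): λ = (3·4² + 19)/(2·8) ≡ 21/16. 16⁻¹ ≡ 13 (mod 23), so λ ≡ 21·13 ≡ 20.
  x = λ² - 4 - 4 = 400 - 8 ≡ 1; y = λ·(4 - 1) - 8 ≡ 6. → (1, 6)

(1, 6)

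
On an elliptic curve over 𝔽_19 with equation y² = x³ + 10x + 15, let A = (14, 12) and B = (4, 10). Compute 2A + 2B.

(2, 10)

First 2A:
Repeated addition: build up to 2A.
2A: tangent at (14, 12): λ = (3·14² + 10)/(2·12) ≡ 9/5. 5⁻¹ ≡ 4 (mod 19), so λ ≡ 9·4 ≡ 17.
  x = λ² - 14 - 14 = 289 - 28 ≡ 14; y = λ·(14 - 14) - 12 ≡ 7. → (14, 7)
2A = (14, 7).
Next 2B:
Repeated addition: build up to 2B.
2B: tangent at (4, 10): λ = (3·4² + 10)/(2·10) ≡ 1/1. 1⁻¹ ≡ 1 (mod 19), so λ ≡ 1·1 ≡ 1.
  x = λ² - 4 - 4 = 1 - 8 ≡ 12; y = λ·(4 - 12) - 10 ≡ 1. → (12, 1)
2B = (12, 1).
Finally 2A + 2B:
(14, 7) + (12, 1). λ = (1 - 7)/(12 - 14) ≡ 13/17 mod 19. 17⁻¹ ≡ 9 (mod 19), so λ ≡ 3.
  x = λ² - 14 - 12 = 9 - 26 ≡ 2; y = λ·(14 - 2) - 7 ≡ 10. → (2, 10)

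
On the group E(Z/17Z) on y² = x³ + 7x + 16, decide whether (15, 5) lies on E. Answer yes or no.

y² = 5² ≡ 8; x³ + 7x + 16 = 3496 ≡ 11 (mod 17). 8 ≠ 11.

no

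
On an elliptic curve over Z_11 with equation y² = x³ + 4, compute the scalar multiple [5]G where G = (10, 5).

(10, 6)

Double-and-add on 5 = (101)₂. Start with G = (10, 5) for the leading 1-bit.
double: tangent at (10, 5): λ = (3·10² + 0)/(2·5) ≡ 3/10. 10⁻¹ ≡ 10 (mod 11), so λ ≡ 3·10 ≡ 8.
  x = λ² - 10 - 10 = 64 - 20 ≡ 0; y = λ·(10 - 0) - 5 ≡ 9. → (0, 9)
double: tangent at (0, 9): λ = (3·0² + 0)/(2·9) ≡ 0/7. 7⁻¹ ≡ 8 (mod 11) since 7·8 = 56 ≡ 1, so λ ≡ 0·8 ≡ 0.
  x = λ² - 0 - 0 = 0 - 0 ≡ 0; y = λ·(0 - 0) - 9 ≡ 2. → (0, 2)
add G: (0, 2) + (10, 5). λ = (5 - 2)/(10 - 0) ≡ 3/10 mod 11. 10⁻¹ ≡ 10 (mod 11), so λ ≡ 8.
  x = λ² - 0 - 10 = 64 - 10 ≡ 10; y = λ·(0 - 10) - 2 ≡ 6. → (10, 6)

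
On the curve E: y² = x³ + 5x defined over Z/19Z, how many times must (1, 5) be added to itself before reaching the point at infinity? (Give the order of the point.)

10

2P: tangent at (1, 5): λ = (3·1² + 5)/(2·5) ≡ 8/10. 10⁻¹ ≡ 2 (mod 19) since 10·2 = 20 ≡ 1, so λ ≡ 8·2 ≡ 16.
  x = λ² - 1 - 1 = 256 - 2 ≡ 7; y = λ·(1 - 7) - 5 ≡ 13. → (7, 13)
3P: (7, 13) + (1, 5). λ = (5 - 13)/(1 - 7) ≡ 11/13 mod 19. 13⁻¹ ≡ 3 (mod 19) since 13·3 = 39 ≡ 1, so λ ≡ 14.
  x = λ² - 7 - 1 = 196 - 8 ≡ 17; y = λ·(7 - 17) - 13 ≡ 18. → (17, 18)
4P: (17, 18) + (1, 5). λ = (5 - 18)/(1 - 17) ≡ 6/3 mod 19. 3⁻¹ ≡ 13 (mod 19) since 3·13 = 39 ≡ 1, so λ ≡ 2.
  x = λ² - 17 - 1 = 4 - 18 ≡ 5; y = λ·(17 - 5) - 18 ≡ 6. → (5, 6)
5P: (5, 6) + (1, 5). λ = (5 - 6)/(1 - 5) ≡ 18/15 mod 19. 15⁻¹ ≡ 14 (mod 19) since 15·14 = 210 ≡ 1, so λ ≡ 5.
  x = λ² - 5 - 1 = 25 - 6 ≡ 0; y = λ·(5 - 0) - 6 ≡ 0. → (0, 0)
6P: (0, 0) + (1, 5). λ = (5 - 0)/(1 - 0) ≡ 5/1 mod 19. 1⁻¹ ≡ 1 (mod 19) since 1·1 = 1 ≡ 1, so λ ≡ 5.
  x = λ² - 0 - 1 = 25 - 1 ≡ 5; y = λ·(0 - 5) - 0 ≡ 13. → (5, 13)
7P: (5, 13) + (1, 5). λ = (5 - 13)/(1 - 5) ≡ 11/15 mod 19. 15⁻¹ ≡ 14 (mod 19) since 15·14 = 210 ≡ 1, so λ ≡ 2.
  x = λ² - 5 - 1 = 4 - 6 ≡ 17; y = λ·(5 - 17) - 13 ≡ 1. → (17, 1)
8P: (17, 1) + (1, 5). λ = (5 - 1)/(1 - 17) ≡ 4/3 mod 19. 3⁻¹ ≡ 13 (mod 19) since 3·13 = 39 ≡ 1, so λ ≡ 14.
  x = λ² - 17 - 1 = 196 - 18 ≡ 7; y = λ·(17 - 7) - 1 ≡ 6. → (7, 6)
9P: (7, 6) + (1, 5). λ = (5 - 6)/(1 - 7) ≡ 18/13 mod 19. 13⁻¹ ≡ 3 (mod 19), so λ ≡ 16.
  x = λ² - 7 - 1 = 256 - 8 ≡ 1; y = λ·(7 - 1) - 6 ≡ 14. → (1, 14)
10P: (1, 14) + (1, 5): same x and y₁ ≡ -y₂, so the sum is the point at infinity.
10P = the point at infinity, so the order is 10.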